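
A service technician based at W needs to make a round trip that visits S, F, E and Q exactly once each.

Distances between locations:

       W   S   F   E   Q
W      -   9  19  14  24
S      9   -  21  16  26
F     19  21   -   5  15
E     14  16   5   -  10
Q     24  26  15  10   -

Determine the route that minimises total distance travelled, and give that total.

With 4 stops there are 4!/2 = 12 distinct round trips (a route and its reverse cost the same).
W → S → F → E → Q → W: 9+21+5+10+24 = 69
W → S → F → Q → E → W: 9+21+15+10+14 = 69
W → S → E → F → Q → W: 9+16+5+15+24 = 69
W → S → E → Q → F → W: 9+16+10+15+19 = 69
W → S → Q → F → E → W: 9+26+15+5+14 = 69
W → S → Q → E → F → W: 9+26+10+5+19 = 69
W → F → S → E → Q → W: 19+21+16+10+24 = 90
W → F → S → Q → E → W: 19+21+26+10+14 = 90
W → F → E → S → Q → W: 19+5+16+26+24 = 90
W → F → Q → S → E → W: 19+15+26+16+14 = 90
W → E → S → F → Q → W: 14+16+21+15+24 = 90
W → E → F → S → Q → W: 14+5+21+26+24 = 90
The minimum is 69.
One optimal route: W → S → F → E → Q → W (or its reverse).

69 — the shortest possible round trip.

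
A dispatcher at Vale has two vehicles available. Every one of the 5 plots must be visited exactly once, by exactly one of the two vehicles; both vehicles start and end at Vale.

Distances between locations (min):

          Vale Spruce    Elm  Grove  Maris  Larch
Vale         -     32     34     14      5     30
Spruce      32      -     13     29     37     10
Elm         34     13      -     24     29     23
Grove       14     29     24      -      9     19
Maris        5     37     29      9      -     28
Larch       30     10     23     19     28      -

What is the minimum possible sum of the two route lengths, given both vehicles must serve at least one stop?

There are 2^4 − 1 = 15 ways to divide the 5 stops into two non-empty groups. For each, the best each vehicle can do is its own shortest tour through its group:
  {Spruce} + {Elm, Grove, Maris, Larch}: 64 + 90 = 154
  {Elm} + {Spruce, Grove, Maris, Larch}: 68 + 75 = 143
  {Spruce, Elm} + {Grove, Maris, Larch}: 79 + 63 = 142
  {Grove} + {Spruce, Elm, Maris, Larch}: 28 + 87 = 115
  {Spruce, Grove} + {Elm, Maris, Larch}: 75 + 87 = 162
  {Elm, Grove} + {Spruce, Maris, Larch}: 72 + 75 = 147
  … (15 splits in total)
  {Maris} + {Spruce, Elm, Grove, Larch}: 10 + 90 = 100  ← best
Best: vehicle 1 Vale → Maris → Vale = 10; vehicle 2 Vale → Elm → Spruce → Larch → Grove → Vale = 90; combined 100.

100 min — the smallest possible combined total.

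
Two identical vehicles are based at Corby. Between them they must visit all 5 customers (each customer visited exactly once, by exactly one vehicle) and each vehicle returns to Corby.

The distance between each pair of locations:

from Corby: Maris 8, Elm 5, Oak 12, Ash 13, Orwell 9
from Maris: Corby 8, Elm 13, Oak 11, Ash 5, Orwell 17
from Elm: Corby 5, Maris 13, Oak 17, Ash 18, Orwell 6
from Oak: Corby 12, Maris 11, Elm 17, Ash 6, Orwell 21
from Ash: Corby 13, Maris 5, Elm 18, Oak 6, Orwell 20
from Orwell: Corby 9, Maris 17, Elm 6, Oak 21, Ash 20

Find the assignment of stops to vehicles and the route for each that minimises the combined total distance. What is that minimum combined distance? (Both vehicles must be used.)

There are 2^4 − 1 = 15 ways to divide the 5 stops into two non-empty groups. For each, the best each vehicle can do is its own shortest tour through its group:
  {Maris} + {Elm, Oak, Ash, Orwell}: 16 + 49 = 65
  {Elm} + {Maris, Oak, Ash, Orwell}: 10 + 49 = 59
  {Maris, Elm} + {Oak, Ash, Orwell}: 26 + 47 = 73
  {Oak} + {Maris, Elm, Ash, Orwell}: 24 + 44 = 68
  {Maris, Oak} + {Elm, Ash, Orwell}: 31 + 44 = 75
  {Elm, Oak} + {Maris, Ash, Orwell}: 34 + 42 = 76
  … (15 splits in total)
  {Maris, Oak, Ash} + {Elm, Orwell}: 31 + 20 = 51  ← best
Best: vehicle 1 Corby → Maris → Ash → Oak → Corby = 31; vehicle 2 Corby → Elm → Orwell → Corby = 20; combined 51.

Minimum combined distance: 51.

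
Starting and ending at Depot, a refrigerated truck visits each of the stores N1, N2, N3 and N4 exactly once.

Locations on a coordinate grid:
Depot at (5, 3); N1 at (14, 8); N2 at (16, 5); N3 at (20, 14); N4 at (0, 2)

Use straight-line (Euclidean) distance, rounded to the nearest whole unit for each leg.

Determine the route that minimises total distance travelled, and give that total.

Minimum total distance: 49.

With 4 stops there are 4!/2 = 12 distinct round trips (a route and its reverse cost the same).
Depot-N1-N2-N3-N4-Depot: 10+4+10+23+5 = 52
Depot-N1-N2-N4-N3-Depot: 10+4+16+23+19 = 72
Depot-N1-N3-N2-N4-Depot: 10+8+10+16+5 = 49
Depot-N1-N3-N4-N2-Depot: 10+8+23+16+11 = 68
Depot-N1-N4-N2-N3-Depot: 10+15+16+10+19 = 70
Depot-N1-N4-N3-N2-Depot: 10+15+23+10+11 = 69
Depot-N2-N1-N3-N4-Depot: 11+4+8+23+5 = 51
Depot-N2-N1-N4-N3-Depot: 11+4+15+23+19 = 72
Depot-N2-N3-N1-N4-Depot: 11+10+8+15+5 = 49
Depot-N2-N4-N1-N3-Depot: 11+16+15+8+19 = 69
Depot-N3-N1-N2-N4-Depot: 19+8+4+16+5 = 52
Depot-N3-N2-N1-N4-Depot: 19+10+4+15+5 = 53
The minimum is 49.
One optimal route: Depot → N1 → N3 → N2 → N4 → Depot (or its reverse).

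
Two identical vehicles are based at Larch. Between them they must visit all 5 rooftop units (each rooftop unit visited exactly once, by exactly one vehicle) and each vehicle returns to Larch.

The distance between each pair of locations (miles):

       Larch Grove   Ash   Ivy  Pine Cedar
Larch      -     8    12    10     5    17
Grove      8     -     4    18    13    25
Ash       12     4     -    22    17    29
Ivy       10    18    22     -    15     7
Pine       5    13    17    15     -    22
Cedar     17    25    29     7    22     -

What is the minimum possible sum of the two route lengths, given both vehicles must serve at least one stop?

There are 2^4 − 1 = 15 ways to divide the 5 stops into two non-empty groups. For each, the best each vehicle can do is its own shortest tour through its group:
  {Grove} + {Ash, Ivy, Pine, Cedar}: 16 + 68 = 84
  {Ash} + {Grove, Ivy, Pine, Cedar}: 24 + 60 = 84
  {Grove, Ash} + {Ivy, Pine, Cedar}: 24 + 44 = 68
  {Ivy} + {Grove, Ash, Pine, Cedar}: 20 + 68 = 88
  {Grove, Ivy} + {Ash, Pine, Cedar}: 36 + 68 = 104
  {Ash, Ivy} + {Grove, Pine, Cedar}: 44 + 60 = 104
  … (15 splits in total)
Best: vehicle 1 Larch → Grove → Ash → Larch = 24; vehicle 2 Larch → Ivy → Cedar → Pine → Larch = 44; combined 68.

Minimum combined distance: 68 miles.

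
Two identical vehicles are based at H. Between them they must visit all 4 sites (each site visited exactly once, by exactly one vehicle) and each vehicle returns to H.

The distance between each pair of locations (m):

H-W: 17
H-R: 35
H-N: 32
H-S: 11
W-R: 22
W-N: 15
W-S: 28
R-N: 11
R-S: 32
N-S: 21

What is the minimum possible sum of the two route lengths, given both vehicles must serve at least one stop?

There are 2^3 − 1 = 7 ways to divide the 4 stops into two non-empty groups. For each, the best each vehicle can do is its own shortest tour through its group:
  {W} + {R, N, S}: 34 + 78 = 112
  {R} + {W, N, S}: 70 + 64 = 134
  {W, R} + {N, S}: 74 + 64 = 138
  {N} + {W, R, S}: 64 + 82 = 146
  {W, N} + {R, S}: 64 + 78 = 142
  {R, N} + {W, S}: 78 + 56 = 134
  … (7 splits in total)
  {W, R, N} + {S}: 78 + 22 = 100  ← best
Best: vehicle 1 H → W → N → R → H = 78; vehicle 2 H → S → H = 22; combined 100.

100 m — the smallest possible combined total.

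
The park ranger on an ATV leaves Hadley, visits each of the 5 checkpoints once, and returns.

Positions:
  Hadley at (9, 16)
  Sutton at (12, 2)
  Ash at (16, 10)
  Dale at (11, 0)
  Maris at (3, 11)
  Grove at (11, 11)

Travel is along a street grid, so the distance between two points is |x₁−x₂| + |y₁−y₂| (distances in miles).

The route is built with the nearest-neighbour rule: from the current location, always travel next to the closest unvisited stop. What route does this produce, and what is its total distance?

From Hadley: distances to unvisited — Grove=7, Maris=11, Ash=13, Sutton=17, Dale=18. Nearest is Grove (7).
From Grove: distances to unvisited — Ash=6, Maris=8, Sutton=10, Dale=11. Nearest is Ash (6).
From Ash: distances to unvisited — Sutton=12, Maris=14, Dale=15. Nearest is Sutton (12).
From Sutton: distances to unvisited — Dale=3, Maris=18. Nearest is Dale (3).
From Dale: distances to unvisited — Maris=19. Nearest is Maris (19).
Return Maris→Hadley: 11.
Total = 7 + 6 + 12 + 3 + 19 + 11 = 58.

58 miles along Hadley → Grove → Ash → Sutton → Dale → Maris → Hadley.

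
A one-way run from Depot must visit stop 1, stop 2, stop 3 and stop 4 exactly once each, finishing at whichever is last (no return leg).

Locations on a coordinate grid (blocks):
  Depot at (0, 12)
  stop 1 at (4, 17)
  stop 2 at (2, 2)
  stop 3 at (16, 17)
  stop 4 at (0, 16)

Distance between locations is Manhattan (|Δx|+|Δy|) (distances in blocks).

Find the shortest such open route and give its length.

Shortest open route: 45 blocks.

There are 4! = 24 possible orderings.
Depot - stop 1 - stop 2 - stop 3 - stop 4: 9+17+29+17 = 72
Depot - stop 1 - stop 2 - stop 4 - stop 3: 9+17+16+17 = 59
Depot - stop 1 - stop 3 - stop 2 - stop 4: 9+12+29+16 = 66
Depot - stop 1 - stop 3 - stop 4 - stop 2: 9+12+17+16 = 54
Depot - stop 1 - stop 4 - stop 2 - stop 3: 9+5+16+29 = 59
Depot - stop 1 - stop 4 - stop 3 - stop 2: 9+5+17+29 = 60
Depot - stop 2 - stop 1 - stop 3 - stop 4: 12+17+12+17 = 58
Depot - stop 2 - stop 1 - stop 4 - stop 3: 12+17+5+17 = 51
Depot - stop 2 - stop 3 - stop 1 - stop 4: 12+29+12+5 = 58
Depot - stop 2 - stop 3 - stop 4 - stop 1: 12+29+17+5 = 63
Depot - stop 2 - stop 4 - stop 1 - stop 3: 12+16+5+12 = 45
Depot - stop 2 - stop 4 - stop 3 - stop 1: 12+16+17+12 = 57
Depot - stop 3 - stop 1 - stop 2 - stop 4: 21+12+17+16 = 66
Depot - stop 3 - stop 1 - stop 4 - stop 2: 21+12+5+16 = 54
… (10 more)
The minimum is 45.
One shortest path: Depot → stop 2 → stop 4 → stop 1 → stop 3.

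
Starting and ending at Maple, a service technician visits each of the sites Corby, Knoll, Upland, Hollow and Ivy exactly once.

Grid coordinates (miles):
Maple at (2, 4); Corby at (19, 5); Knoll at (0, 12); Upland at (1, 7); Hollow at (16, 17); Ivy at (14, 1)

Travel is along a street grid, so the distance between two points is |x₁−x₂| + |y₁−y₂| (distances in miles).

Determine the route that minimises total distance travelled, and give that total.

Shortest round trip = 70 miles.

With 5 stops there are 5!/2 = 60 distinct round trips (a route and its reverse cost the same).
Maple - Corby - Knoll - Upland - Hollow - Ivy - Maple: 18+26+6+25+18+15 = 108
Maple - Corby - Knoll - Upland - Ivy - Hollow - Maple: 18+26+6+19+18+27 = 114
Maple - Corby - Knoll - Hollow - Upland - Ivy - Maple: 18+26+21+25+19+15 = 124
Maple - Corby - Knoll - Hollow - Ivy - Upland - Maple: 18+26+21+18+19+4 = 106
Maple - Corby - Knoll - Ivy - Upland - Hollow - Maple: 18+26+25+19+25+27 = 140
Maple - Corby - Knoll - Ivy - Hollow - Upland - Maple: 18+26+25+18+25+4 = 116
Maple - Corby - Upland - Knoll - Hollow - Ivy - Maple: 18+20+6+21+18+15 = 98
Maple - Corby - Upland - Knoll - Ivy - Hollow - Maple: 18+20+6+25+18+27 = 114
Maple - Corby - Upland - Hollow - Knoll - Ivy - Maple: 18+20+25+21+25+15 = 124
Maple - Corby - Upland - Hollow - Ivy - Knoll - Maple: 18+20+25+18+25+10 = 116
Maple - Corby - Upland - Ivy - Knoll - Hollow - Maple: 18+20+19+25+21+27 = 130
Maple - Corby - Upland - Ivy - Hollow - Knoll - Maple: 18+20+19+18+21+10 = 106
Maple - Corby - Hollow - Knoll - Upland - Ivy - Maple: 18+15+21+6+19+15 = 94
Maple - Corby - Hollow - Knoll - Ivy - Upland - Maple: 18+15+21+25+19+4 = 102
… (46 more)
Maple - Upland - Knoll - Hollow - Corby - Ivy - Maple: 4+6+21+15+9+15 = 70  ← best
The minimum is 70.
One optimal route: Maple → Upland → Knoll → Hollow → Corby → Ivy → Maple (or its reverse).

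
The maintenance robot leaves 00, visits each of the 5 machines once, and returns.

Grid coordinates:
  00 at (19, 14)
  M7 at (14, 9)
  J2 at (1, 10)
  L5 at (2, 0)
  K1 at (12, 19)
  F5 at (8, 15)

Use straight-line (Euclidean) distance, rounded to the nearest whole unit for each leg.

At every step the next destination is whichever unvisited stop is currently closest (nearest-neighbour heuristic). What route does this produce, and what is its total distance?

00 → [M7:7 / K1:9 / F5:11 / J2:18 / L5:22] → M7 (7)
M7 → [F5:8 / K1:10 / J2:13 / L5:15] → F5 (8)
F5 → [K1:6 / J2:9 / L5:16] → K1 (6)
K1 → [J2:14 / L5:21] → J2 (14)
J2 → [L5:10] → L5 (10)
Return L5→00: 22.
Total = 7 + 8 + 6 + 14 + 10 + 22 = 67.

Nearest-neighbour total = 67; route 00 → M7 → F5 → K1 → J2 → L5 → 00.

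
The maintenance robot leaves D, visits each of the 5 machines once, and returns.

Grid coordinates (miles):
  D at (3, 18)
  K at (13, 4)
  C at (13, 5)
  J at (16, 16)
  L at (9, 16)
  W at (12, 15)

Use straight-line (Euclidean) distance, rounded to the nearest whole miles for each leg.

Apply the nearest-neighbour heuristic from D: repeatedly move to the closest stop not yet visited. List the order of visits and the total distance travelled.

D → [L:6 / W:9 / J:13 / C:16 / K:17] → L (6)
L → [W:3 / J:7 / C:12 / K:13] → W (3)
W → [J:4 / C:10 / K:11] → J (4)
J → [C:11 / K:12] → C (11)
C → [K:1] → K (1)
Return K→D: 17.
Total = 6 + 3 + 4 + 11 + 1 + 17 = 42.

42 miles along D → L → W → J → C → K → D.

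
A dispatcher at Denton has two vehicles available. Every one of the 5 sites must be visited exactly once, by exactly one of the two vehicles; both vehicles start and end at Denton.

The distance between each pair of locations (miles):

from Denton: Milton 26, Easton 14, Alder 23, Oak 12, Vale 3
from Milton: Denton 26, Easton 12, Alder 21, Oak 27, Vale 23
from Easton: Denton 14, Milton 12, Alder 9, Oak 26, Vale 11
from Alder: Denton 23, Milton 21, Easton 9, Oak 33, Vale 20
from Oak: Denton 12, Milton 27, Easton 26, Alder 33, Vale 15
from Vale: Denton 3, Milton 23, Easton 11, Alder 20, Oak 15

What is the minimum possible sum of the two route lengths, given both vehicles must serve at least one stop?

89 miles — the smallest possible combined total.

Check every non-empty split of the stops between the two vehicles; for each half take its own optimal tour:
  {Milton} + {Easton, Alder, Oak, Vale}: 52 + 68 = 120
  {Easton} + {Milton, Alder, Oak, Vale}: 28 + 83 = 111
  {Milton, Easton} + {Alder, Oak, Vale}: 52 + 68 = 120
  {Alder} + {Milton, Easton, Oak, Vale}: 46 + 65 = 111
  {Milton, Alder} + {Easton, Oak, Vale}: 70 + 52 = 122
  {Easton, Alder} + {Milton, Oak, Vale}: 46 + 65 = 111
  … (15 splits in total)
  {Milton, Easton, Alder, Oak} + {Vale}: 83 + 6 = 89  ← best
Best: vehicle 1 Denton → Easton → Alder → Milton → Oak → Denton = 83; vehicle 2 Denton → Vale → Denton = 6; combined 89.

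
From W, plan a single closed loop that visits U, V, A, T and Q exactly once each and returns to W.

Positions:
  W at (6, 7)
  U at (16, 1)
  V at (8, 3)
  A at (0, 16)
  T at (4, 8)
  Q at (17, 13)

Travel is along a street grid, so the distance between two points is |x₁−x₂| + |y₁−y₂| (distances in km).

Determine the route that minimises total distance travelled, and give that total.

W - U - V - A - T - Q - W: 16+10+21+12+18+17 = 94
W - U - V - A - Q - T - W: 16+10+21+20+18+3 = 88
W - U - V - T - A - Q - W: 16+10+9+12+20+17 = 84
W - U - V - T - Q - A - W: 16+10+9+18+20+15 = 88
W - U - V - Q - A - T - W: 16+10+19+20+12+3 = 80
W - U - V - Q - T - A - W: 16+10+19+18+12+15 = 90
W - U - A - V - T - Q - W: 16+31+21+9+18+17 = 112
W - U - A - V - Q - T - W: 16+31+21+19+18+3 = 108
W - U - A - T - V - Q - W: 16+31+12+9+19+17 = 104
W - U - A - T - Q - V - W: 16+31+12+18+19+6 = 102
W - U - A - Q - V - T - W: 16+31+20+19+9+3 = 98
W - U - A - Q - T - V - W: 16+31+20+18+9+6 = 100
W - U - T - V - A - Q - W: 16+19+9+21+20+17 = 102
W - U - T - V - Q - A - W: 16+19+9+19+20+15 = 98
… (46 more)
W - V - U - Q - A - T - W: 6+10+13+20+12+3 = 64  ← best
The minimum is 64.
One optimal route: W → V → U → Q → A → T → W (or its reverse).

64 km — the shortest possible round trip.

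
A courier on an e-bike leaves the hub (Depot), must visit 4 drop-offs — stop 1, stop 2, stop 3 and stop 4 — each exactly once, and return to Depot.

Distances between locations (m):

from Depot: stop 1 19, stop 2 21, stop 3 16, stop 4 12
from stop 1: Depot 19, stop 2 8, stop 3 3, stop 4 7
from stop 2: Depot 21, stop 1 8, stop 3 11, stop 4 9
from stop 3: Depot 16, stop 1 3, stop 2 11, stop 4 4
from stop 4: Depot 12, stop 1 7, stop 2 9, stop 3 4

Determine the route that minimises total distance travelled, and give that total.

Shortest round trip = 48 m.

There are 12 distinct closed tours to check (reversals are equivalent).
Depot→stop 1→stop 2→stop 3→stop 4→Depot: 19+8+11+4+12 = 54
Depot→stop 1→stop 2→stop 4→stop 3→Depot: 19+8+9+4+16 = 56
Depot→stop 1→stop 3→stop 2→stop 4→Depot: 19+3+11+9+12 = 54
Depot→stop 1→stop 3→stop 4→stop 2→Depot: 19+3+4+9+21 = 56
Depot→stop 1→stop 4→stop 2→stop 3→Depot: 19+7+9+11+16 = 62
Depot→stop 1→stop 4→stop 3→stop 2→Depot: 19+7+4+11+21 = 62
Depot→stop 2→stop 1→stop 3→stop 4→Depot: 21+8+3+4+12 = 48
Depot→stop 2→stop 1→stop 4→stop 3→Depot: 21+8+7+4+16 = 56
Depot→stop 2→stop 3→stop 1→stop 4→Depot: 21+11+3+7+12 = 54
Depot→stop 2→stop 4→stop 1→stop 3→Depot: 21+9+7+3+16 = 56
Depot→stop 3→stop 1→stop 2→stop 4→Depot: 16+3+8+9+12 = 48
Depot→stop 3→stop 2→stop 1→stop 4→Depot: 16+11+8+7+12 = 54
The minimum is 48.
One optimal route: Depot → stop 2 → stop 1 → stop 3 → stop 4 → Depot (or its reverse).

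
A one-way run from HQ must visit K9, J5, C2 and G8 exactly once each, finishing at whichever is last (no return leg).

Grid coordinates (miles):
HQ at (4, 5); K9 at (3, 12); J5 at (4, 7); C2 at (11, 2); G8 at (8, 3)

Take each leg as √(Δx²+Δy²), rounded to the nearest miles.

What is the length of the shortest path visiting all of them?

There are 4! = 24 possible orderings.
HQ - K9 - J5 - C2 - G8: 7+5+9+3 = 24
HQ - K9 - J5 - G8 - C2: 7+5+6+3 = 21
HQ - K9 - C2 - J5 - G8: 7+13+9+6 = 35
HQ - K9 - C2 - G8 - J5: 7+13+3+6 = 29
HQ - K9 - G8 - J5 - C2: 7+10+6+9 = 32
HQ - K9 - G8 - C2 - J5: 7+10+3+9 = 29
HQ - J5 - K9 - C2 - G8: 2+5+13+3 = 23
HQ - J5 - K9 - G8 - C2: 2+5+10+3 = 20
HQ - J5 - C2 - K9 - G8: 2+9+13+10 = 34
HQ - J5 - C2 - G8 - K9: 2+9+3+10 = 24
HQ - J5 - G8 - K9 - C2: 2+6+10+13 = 31
HQ - J5 - G8 - C2 - K9: 2+6+3+13 = 24
HQ - C2 - K9 - J5 - G8: 8+13+5+6 = 32
HQ - C2 - K9 - G8 - J5: 8+13+10+6 = 37
… (10 more)
The minimum is 20.
One shortest path: HQ → J5 → K9 → G8 → C2.

Shortest open route: 20 miles.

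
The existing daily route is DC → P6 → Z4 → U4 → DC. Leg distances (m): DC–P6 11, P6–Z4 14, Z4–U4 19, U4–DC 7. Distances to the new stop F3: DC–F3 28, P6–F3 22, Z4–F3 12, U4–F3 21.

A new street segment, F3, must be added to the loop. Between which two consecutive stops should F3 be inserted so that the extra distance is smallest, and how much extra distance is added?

Insertion cost between consecutive stops i–j is d(i,F3) + d(F3,j) − d(i,j):
  between DC and P6: 28 + 22 − 11 = 39
  between P6 and Z4: 22 + 12 − 14 = 20
  between Z4 and U4: 12 + 21 − 19 = 14
  between U4 and DC: 21 + 28 − 7 = 42
Cheapest insertion is between Z4 and U4, adding 14.
New total = 51 + 14 = 65.

Minimum extra distance: 14 m, inserting F3 between Z4 and U4.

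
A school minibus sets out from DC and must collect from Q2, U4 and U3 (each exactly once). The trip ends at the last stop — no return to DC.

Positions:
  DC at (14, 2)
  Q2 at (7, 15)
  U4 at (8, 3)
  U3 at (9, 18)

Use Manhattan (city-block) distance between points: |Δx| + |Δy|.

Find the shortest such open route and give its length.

There are 3! = 6 possible orderings.
DC → Q2 → U4 → U3: 20+13+16 = 49
DC → Q2 → U3 → U4: 20+5+16 = 41
DC → U4 → Q2 → U3: 7+13+5 = 25
DC → U4 → U3 → Q2: 7+16+5 = 28
DC → U3 → Q2 → U4: 21+5+13 = 39
DC → U3 → U4 → Q2: 21+16+13 = 50
The minimum is 25.
One shortest path: DC → U4 → Q2 → U3.

Minimum one-way distance = 25.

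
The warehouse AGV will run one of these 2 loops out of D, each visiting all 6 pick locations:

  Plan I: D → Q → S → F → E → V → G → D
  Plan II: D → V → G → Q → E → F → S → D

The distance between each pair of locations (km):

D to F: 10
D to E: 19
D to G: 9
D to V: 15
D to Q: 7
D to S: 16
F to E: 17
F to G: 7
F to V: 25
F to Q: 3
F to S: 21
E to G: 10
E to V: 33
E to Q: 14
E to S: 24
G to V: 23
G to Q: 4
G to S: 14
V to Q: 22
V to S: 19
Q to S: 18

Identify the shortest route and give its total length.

Plan I: 7 + 18 + 21 + 17 + 33 + 23 + 9 = 128
Plan II: 15 + 23 + 4 + 14 + 17 + 21 + 16 = 110

Shortest is Plan II, total 110 km.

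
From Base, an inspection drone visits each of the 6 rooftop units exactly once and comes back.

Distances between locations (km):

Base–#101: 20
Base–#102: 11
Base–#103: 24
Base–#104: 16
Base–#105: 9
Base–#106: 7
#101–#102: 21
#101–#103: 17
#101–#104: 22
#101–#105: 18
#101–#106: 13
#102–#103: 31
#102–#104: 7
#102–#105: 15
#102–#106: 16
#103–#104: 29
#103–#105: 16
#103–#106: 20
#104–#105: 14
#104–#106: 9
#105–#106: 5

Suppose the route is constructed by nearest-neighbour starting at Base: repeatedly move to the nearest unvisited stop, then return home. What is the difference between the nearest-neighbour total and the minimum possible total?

The nearest-neighbour route is 13 km longer than optimal.

From Base: #106=7, #105=9, #102=11, #104=16, #101=20, #103=24 → choose #106 (7).
From #106: #105=5, #104=9, #101=13, #102=16, #103=20 → choose #105 (5).
From #105: #104=14, #102=15, #103=16, #101=18 → choose #104 (14).
From #104: #102=7, #101=22, #103=29 → choose #102 (7).
From #102: #101=21, #103=31 → choose #101 (21).
From #101: #103=17 → choose #103 (17).
NN route Base → #106 → #105 → #104 → #102 → #101 → #103 → Base costs 95.
Optimal: Base → #102 → #104 → #106 → #101 → #103 → #105 → Base costs 82 (by enumerating all 360 distinct tours).
Excess = 95 − 82 = 13.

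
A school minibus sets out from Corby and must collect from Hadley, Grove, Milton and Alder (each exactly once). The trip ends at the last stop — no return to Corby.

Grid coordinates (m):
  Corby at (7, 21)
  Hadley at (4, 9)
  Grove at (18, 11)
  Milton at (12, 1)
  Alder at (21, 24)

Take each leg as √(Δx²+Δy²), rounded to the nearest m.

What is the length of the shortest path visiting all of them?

There are 4! = 24 possible orderings.
Corby - Hadley - Grove - Milton - Alder: 12+14+12+25 = 63
Corby - Hadley - Grove - Alder - Milton: 12+14+13+25 = 64
Corby - Hadley - Milton - Grove - Alder: 12+11+12+13 = 48
Corby - Hadley - Milton - Alder - Grove: 12+11+25+13 = 61
Corby - Hadley - Alder - Grove - Milton: 12+23+13+12 = 60
Corby - Hadley - Alder - Milton - Grove: 12+23+25+12 = 72
Corby - Grove - Hadley - Milton - Alder: 15+14+11+25 = 65
Corby - Grove - Hadley - Alder - Milton: 15+14+23+25 = 77
Corby - Grove - Milton - Hadley - Alder: 15+12+11+23 = 61
Corby - Grove - Milton - Alder - Hadley: 15+12+25+23 = 75
Corby - Grove - Alder - Hadley - Milton: 15+13+23+11 = 62
Corby - Grove - Alder - Milton - Hadley: 15+13+25+11 = 64
Corby - Milton - Hadley - Grove - Alder: 21+11+14+13 = 59
Corby - Milton - Hadley - Alder - Grove: 21+11+23+13 = 68
… (10 more)
The minimum is 48.
One shortest path: Corby → Hadley → Milton → Grove → Alder.

Shortest open route: 48 m.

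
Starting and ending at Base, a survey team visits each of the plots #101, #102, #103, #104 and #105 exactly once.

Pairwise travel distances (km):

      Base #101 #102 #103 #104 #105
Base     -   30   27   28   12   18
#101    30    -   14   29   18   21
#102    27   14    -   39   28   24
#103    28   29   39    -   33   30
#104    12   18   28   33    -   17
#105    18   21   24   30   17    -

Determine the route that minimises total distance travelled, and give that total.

Minimum total distance: 124 km.

There are 60 distinct closed tours to check (reversals are equivalent).
Base→#101→#102→#103→#104→#105→Base: 30+14+39+33+17+18 = 151
Base→#101→#102→#103→#105→#104→Base: 30+14+39+30+17+12 = 142
Base→#101→#102→#104→#103→#105→Base: 30+14+28+33+30+18 = 153
Base→#101→#102→#104→#105→#103→Base: 30+14+28+17+30+28 = 147
Base→#101→#102→#105→#103→#104→Base: 30+14+24+30+33+12 = 143
Base→#101→#102→#105→#104→#103→Base: 30+14+24+17+33+28 = 146
Base→#101→#103→#102→#104→#105→Base: 30+29+39+28+17+18 = 161
Base→#101→#103→#102→#105→#104→Base: 30+29+39+24+17+12 = 151
Base→#101→#103→#104→#102→#105→Base: 30+29+33+28+24+18 = 162
Base→#101→#103→#104→#105→#102→Base: 30+29+33+17+24+27 = 160
Base→#101→#103→#105→#102→#104→Base: 30+29+30+24+28+12 = 153
Base→#101→#103→#105→#104→#102→Base: 30+29+30+17+28+27 = 161
Base→#101→#104→#102→#103→#105→Base: 30+18+28+39+30+18 = 163
Base→#101→#104→#102→#105→#103→Base: 30+18+28+24+30+28 = 158
… (46 more)
Base→#103→#101→#102→#105→#104→Base: 28+29+14+24+17+12 = 124  ← best
The minimum is 124.
One optimal route: Base → #103 → #101 → #102 → #105 → #104 → Base (or its reverse).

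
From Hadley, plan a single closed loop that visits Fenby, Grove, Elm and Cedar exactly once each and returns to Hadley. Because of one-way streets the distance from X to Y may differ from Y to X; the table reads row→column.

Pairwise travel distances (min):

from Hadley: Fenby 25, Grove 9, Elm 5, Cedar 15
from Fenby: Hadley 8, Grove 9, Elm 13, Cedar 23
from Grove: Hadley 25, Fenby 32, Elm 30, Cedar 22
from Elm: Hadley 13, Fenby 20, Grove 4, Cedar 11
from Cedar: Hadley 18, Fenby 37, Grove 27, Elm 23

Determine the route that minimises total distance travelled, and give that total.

Hadley-Fenby-Grove-Elm-Cedar-Hadley: 25+9+30+11+18 = 93
Hadley-Fenby-Grove-Cedar-Elm-Hadley: 25+9+22+23+13 = 92
Hadley-Fenby-Elm-Grove-Cedar-Hadley: 25+13+4+22+18 = 82
Hadley-Fenby-Elm-Cedar-Grove-Hadley: 25+13+11+27+25 = 101
Hadley-Fenby-Cedar-Grove-Elm-Hadley: 25+23+27+30+13 = 118
Hadley-Fenby-Cedar-Elm-Grove-Hadley: 25+23+23+4+25 = 100
Hadley-Grove-Fenby-Elm-Cedar-Hadley: 9+32+13+11+18 = 83
Hadley-Grove-Fenby-Cedar-Elm-Hadley: 9+32+23+23+13 = 100
Hadley-Grove-Elm-Fenby-Cedar-Hadley: 9+30+20+23+18 = 100
Hadley-Grove-Elm-Cedar-Fenby-Hadley: 9+30+11+37+8 = 95
Hadley-Grove-Cedar-Fenby-Elm-Hadley: 9+22+37+13+13 = 94
Hadley-Grove-Cedar-Elm-Fenby-Hadley: 9+22+23+20+8 = 82
Hadley-Elm-Fenby-Grove-Cedar-Hadley: 5+20+9+22+18 = 74
Hadley-Elm-Fenby-Cedar-Grove-Hadley: 5+20+23+27+25 = 100
… (10 more)
The minimum is 74.
One optimal route: Hadley → Elm → Fenby → Grove → Cedar → Hadley.

Minimum total distance: 74 min.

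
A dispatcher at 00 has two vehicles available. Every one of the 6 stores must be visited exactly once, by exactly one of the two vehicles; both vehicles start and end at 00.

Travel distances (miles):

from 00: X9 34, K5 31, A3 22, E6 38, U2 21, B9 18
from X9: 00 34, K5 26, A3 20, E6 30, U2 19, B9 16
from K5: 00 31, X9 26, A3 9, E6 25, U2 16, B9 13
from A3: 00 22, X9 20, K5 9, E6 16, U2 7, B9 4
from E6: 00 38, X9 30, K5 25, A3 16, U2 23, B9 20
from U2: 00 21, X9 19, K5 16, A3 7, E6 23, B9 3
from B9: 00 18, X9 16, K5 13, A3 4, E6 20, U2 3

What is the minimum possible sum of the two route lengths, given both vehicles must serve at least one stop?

Minimum combined distance: 162 miles.

Try each way of splitting the stops between the two vehicles (each non-empty) and, for each split, find the best tour for each vehicle:
  {X9} + {K5, A3, E6, U2, B9}: 68 + 100 = 168
  {K5} + {X9, A3, E6, U2, B9}: 62 + 108 = 170
  {X9, K5} + {A3, E6, U2, B9}: 91 + 82 = 173
  {A3} + {X9, K5, E6, U2, B9}: 44 + 126 = 170
  {X9, A3} + {K5, E6, U2, B9}: 76 + 100 = 176
  {K5, A3} + {X9, E6, U2, B9}: 62 + 108 = 170
  … (31 splits in total)
  {X9, K5, A3, E6} + {U2, B9}: 120 + 42 = 162  ← best
Best: vehicle 1 00 → X9 → E6 → K5 → A3 → 00 = 120; vehicle 2 00 → U2 → B9 → 00 = 42; combined 162.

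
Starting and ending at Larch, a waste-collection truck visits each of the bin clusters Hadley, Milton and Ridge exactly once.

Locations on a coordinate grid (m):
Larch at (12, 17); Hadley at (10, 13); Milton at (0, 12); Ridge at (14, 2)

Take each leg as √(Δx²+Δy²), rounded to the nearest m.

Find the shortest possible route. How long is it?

With 3 stops there are 3!/2 = 3 distinct round trips (a route and its reverse cost the same).
Larch-Hadley-Milton-Ridge-Larch: 4+10+17+15 = 46
Larch-Hadley-Ridge-Milton-Larch: 4+12+17+13 = 46
Larch-Milton-Hadley-Ridge-Larch: 13+10+12+15 = 50
The minimum is 46.
One optimal route: Larch → Hadley → Milton → Ridge → Larch (or its reverse).

46 m — the shortest possible round trip.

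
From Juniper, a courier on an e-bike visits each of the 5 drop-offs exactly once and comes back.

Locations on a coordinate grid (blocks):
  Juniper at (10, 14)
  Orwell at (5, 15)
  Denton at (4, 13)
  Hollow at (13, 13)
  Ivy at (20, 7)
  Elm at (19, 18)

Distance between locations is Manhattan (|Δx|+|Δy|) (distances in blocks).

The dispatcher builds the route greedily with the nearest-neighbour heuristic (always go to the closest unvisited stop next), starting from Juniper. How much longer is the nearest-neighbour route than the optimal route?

The nearest-neighbour route is 6 blocks longer than optimal.

Juniper: Hollow=4, Orwell=6, Denton=7, Elm=13, Ivy=17 ⇒ Hollow
Hollow: Denton=9, Orwell=10, Elm=11, Ivy=13 ⇒ Denton
Denton: Orwell=3, Elm=20, Ivy=22 ⇒ Orwell
Orwell: Elm=17, Ivy=23 ⇒ Elm
Elm: Ivy=12 ⇒ Ivy
NN route Juniper → Hollow → Denton → Orwell → Elm → Ivy → Juniper costs 62.
Optimal: Juniper → Orwell → Denton → Hollow → Ivy → Elm → Juniper costs 56 (by enumerating all 60 distinct tours).
Excess = 62 − 56 = 6.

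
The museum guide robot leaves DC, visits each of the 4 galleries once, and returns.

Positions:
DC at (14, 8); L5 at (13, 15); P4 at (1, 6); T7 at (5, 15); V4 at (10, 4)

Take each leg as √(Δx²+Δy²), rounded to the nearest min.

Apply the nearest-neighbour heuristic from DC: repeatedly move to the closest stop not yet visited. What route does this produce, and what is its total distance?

At DC the remaining stops are V4 6, L5 7, T7 11, P4 13; go to V4.
At V4 the remaining stops are P4 9, L5 11, T7 12; go to P4.
At P4 the remaining stops are T7 10, L5 15; go to T7.
At T7 the remaining stops are L5 8; go to L5.
Return L5→DC: 7.
Total = 6 + 9 + 10 + 8 + 7 = 40.

Nearest-neighbour total = 40 min; route DC → V4 → P4 → T7 → L5 → DC.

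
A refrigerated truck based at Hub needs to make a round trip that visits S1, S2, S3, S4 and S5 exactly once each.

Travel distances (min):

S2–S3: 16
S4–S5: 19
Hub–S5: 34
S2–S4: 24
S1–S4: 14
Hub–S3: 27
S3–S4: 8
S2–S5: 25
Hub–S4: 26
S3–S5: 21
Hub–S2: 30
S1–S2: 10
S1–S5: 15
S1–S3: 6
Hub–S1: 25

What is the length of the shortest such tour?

Minimum total distance: 107 min.

Hub → S1 → S2 → S3 → S4 → S5 → Hub: 25+10+16+8+19+34 = 112
Hub → S1 → S2 → S3 → S5 → S4 → Hub: 25+10+16+21+19+26 = 117
Hub → S1 → S2 → S4 → S3 → S5 → Hub: 25+10+24+8+21+34 = 122
Hub → S1 → S2 → S4 → S5 → S3 → Hub: 25+10+24+19+21+27 = 126
Hub → S1 → S2 → S5 → S3 → S4 → Hub: 25+10+25+21+8+26 = 115
Hub → S1 → S2 → S5 → S4 → S3 → Hub: 25+10+25+19+8+27 = 114
Hub → S1 → S3 → S2 → S4 → S5 → Hub: 25+6+16+24+19+34 = 124
Hub → S1 → S3 → S2 → S5 → S4 → Hub: 25+6+16+25+19+26 = 117
Hub → S1 → S3 → S4 → S2 → S5 → Hub: 25+6+8+24+25+34 = 122
Hub → S1 → S3 → S4 → S5 → S2 → Hub: 25+6+8+19+25+30 = 113
Hub → S1 → S3 → S5 → S2 → S4 → Hub: 25+6+21+25+24+26 = 127
Hub → S1 → S3 → S5 → S4 → S2 → Hub: 25+6+21+19+24+30 = 125
Hub → S1 → S4 → S2 → S3 → S5 → Hub: 25+14+24+16+21+34 = 134
Hub → S1 → S4 → S2 → S5 → S3 → Hub: 25+14+24+25+21+27 = 136
… (46 more)
Hub → S2 → S1 → S3 → S4 → S5 → Hub: 30+10+6+8+19+34 = 107  ← best
The minimum is 107.
One optimal route: Hub → S2 → S1 → S3 → S4 → S5 → Hub (or its reverse).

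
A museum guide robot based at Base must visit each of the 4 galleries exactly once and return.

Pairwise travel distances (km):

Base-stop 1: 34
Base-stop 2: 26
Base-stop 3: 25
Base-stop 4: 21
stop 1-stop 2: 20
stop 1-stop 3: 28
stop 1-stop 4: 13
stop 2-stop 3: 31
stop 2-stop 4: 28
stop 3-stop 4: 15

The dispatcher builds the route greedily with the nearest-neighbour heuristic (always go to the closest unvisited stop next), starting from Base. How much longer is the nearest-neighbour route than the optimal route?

From Base: stop 4=21, stop 3=25, stop 2=26, stop 1=34 → choose stop 4 (21).
From stop 4: stop 1=13, stop 3=15, stop 2=28 → choose stop 1 (13).
From stop 1: stop 2=20, stop 3=28 → choose stop 2 (20).
From stop 2: stop 3=31 → choose stop 3 (31).
NN route Base → stop 4 → stop 1 → stop 2 → stop 3 → Base costs 110.
Optimal: Base → stop 2 → stop 1 → stop 4 → stop 3 → Base costs 99 (by enumerating all 12 distinct tours).
Excess = 110 − 99 = 11.

The nearest-neighbour route is 11 km longer than optimal.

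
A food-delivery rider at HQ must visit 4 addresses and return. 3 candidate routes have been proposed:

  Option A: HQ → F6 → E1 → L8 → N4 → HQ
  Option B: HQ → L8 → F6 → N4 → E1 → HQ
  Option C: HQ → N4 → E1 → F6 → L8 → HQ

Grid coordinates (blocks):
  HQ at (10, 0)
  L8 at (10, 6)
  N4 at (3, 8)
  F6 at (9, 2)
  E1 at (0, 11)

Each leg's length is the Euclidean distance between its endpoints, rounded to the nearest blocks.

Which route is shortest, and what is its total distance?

Shortest is Option B, total 37 blocks.

Option A: 2 + 13 + 11 + 7 + 11 = 44
Option B: 6 + 4 + 8 + 4 + 15 = 37
Option C: 11 + 4 + 13 + 4 + 6 = 38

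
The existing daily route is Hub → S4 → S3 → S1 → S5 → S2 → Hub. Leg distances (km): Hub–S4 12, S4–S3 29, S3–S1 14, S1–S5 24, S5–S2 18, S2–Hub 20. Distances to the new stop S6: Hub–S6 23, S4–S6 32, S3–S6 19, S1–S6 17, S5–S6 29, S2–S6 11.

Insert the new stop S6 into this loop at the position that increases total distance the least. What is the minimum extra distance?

Minimum extra distance: 14 km, inserting S6 between S2 and Hub.

Insertion cost between consecutive stops i–j is d(i,S6) + d(S6,j) − d(i,j):
  between Hub and S4: 23 + 32 − 12 = 43
  between S4 and S3: 32 + 19 − 29 = 22
  between S3 and S1: 19 + 17 − 14 = 22
  between S1 and S5: 17 + 29 − 24 = 22
  between S5 and S2: 29 + 11 − 18 = 22
  between S2 and Hub: 11 + 23 − 20 = 14
Cheapest insertion is between S2 and Hub, adding 14.
New total = 117 + 14 = 131.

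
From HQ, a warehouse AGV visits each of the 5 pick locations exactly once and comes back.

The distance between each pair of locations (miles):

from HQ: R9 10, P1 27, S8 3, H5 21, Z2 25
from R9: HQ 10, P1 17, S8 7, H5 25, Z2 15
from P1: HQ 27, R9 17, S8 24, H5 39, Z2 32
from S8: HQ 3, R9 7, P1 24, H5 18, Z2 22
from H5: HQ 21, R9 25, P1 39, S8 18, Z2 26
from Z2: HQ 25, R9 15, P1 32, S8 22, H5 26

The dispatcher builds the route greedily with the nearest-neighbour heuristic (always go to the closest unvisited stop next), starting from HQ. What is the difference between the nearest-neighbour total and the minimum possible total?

11 miles longer than the optimal tour.

HQ: S8=3, R9=10, H5=21, Z2=25, P1=27 ⇒ S8
S8: R9=7, H5=18, Z2=22, P1=24 ⇒ R9
R9: Z2=15, P1=17, H5=25 ⇒ Z2
Z2: H5=26, P1=32 ⇒ H5
H5: P1=39 ⇒ P1
NN route HQ → S8 → R9 → Z2 → H5 → P1 → HQ costs 117.
Optimal: HQ → R9 → P1 → Z2 → H5 → S8 → HQ costs 106 (by enumerating all 60 distinct tours).
Excess = 117 − 106 = 11.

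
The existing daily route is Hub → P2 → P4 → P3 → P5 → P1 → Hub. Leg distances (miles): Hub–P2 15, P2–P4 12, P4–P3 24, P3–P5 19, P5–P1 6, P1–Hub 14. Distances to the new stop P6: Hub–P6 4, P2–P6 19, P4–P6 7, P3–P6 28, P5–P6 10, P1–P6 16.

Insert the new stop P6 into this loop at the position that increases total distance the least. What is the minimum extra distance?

Insertion cost between consecutive stops i–j is d(i,P6) + d(P6,j) − d(i,j):
  between Hub and P2: 4 + 19 − 15 = 8
  between P2 and P4: 19 + 7 − 12 = 14
  between P4 and P3: 7 + 28 − 24 = 11
  between P3 and P5: 28 + 10 − 19 = 19
  between P5 and P1: 10 + 16 − 6 = 20
  between P1 and Hub: 16 + 4 − 14 = 6
Cheapest insertion is between P1 and Hub, adding 6.
New total = 90 + 6 = 96.

Adding 6 miles by placing P6 on the P1–Hub leg.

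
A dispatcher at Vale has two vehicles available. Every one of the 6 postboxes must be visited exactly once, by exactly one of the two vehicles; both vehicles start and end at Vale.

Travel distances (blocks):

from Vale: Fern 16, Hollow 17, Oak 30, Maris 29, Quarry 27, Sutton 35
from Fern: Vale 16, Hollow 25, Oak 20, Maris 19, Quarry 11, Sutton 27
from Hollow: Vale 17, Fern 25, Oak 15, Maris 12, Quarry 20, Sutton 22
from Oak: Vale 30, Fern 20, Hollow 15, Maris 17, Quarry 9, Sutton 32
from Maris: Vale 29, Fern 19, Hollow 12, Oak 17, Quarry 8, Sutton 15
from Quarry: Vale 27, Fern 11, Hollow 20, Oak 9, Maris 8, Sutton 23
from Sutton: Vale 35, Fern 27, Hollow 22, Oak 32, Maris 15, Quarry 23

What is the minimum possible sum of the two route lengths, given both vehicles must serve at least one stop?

131 blocks — the smallest possible combined total.

Check every non-empty split of the stops between the two vehicles; for each half take its own optimal tour:
  {Fern} + {Hollow, Oak, Maris, Quarry, Sutton}: 32 + 99 = 131
  {Hollow} + {Fern, Oak, Maris, Quarry, Sutton}: 34 + 103 = 137
  {Fern, Hollow} + {Oak, Maris, Quarry, Sutton}: 58 + 97 = 155
  {Oak} + {Fern, Hollow, Maris, Quarry, Sutton}: 60 + 89 = 149
  {Fern, Oak} + {Hollow, Maris, Quarry, Sutton}: 66 + 89 = 155
  {Hollow, Oak} + {Fern, Maris, Quarry, Sutton}: 62 + 85 = 147
  … (31 splits in total)
Best: vehicle 1 Vale → Fern → Vale = 32; vehicle 2 Vale → Hollow → Oak → Quarry → Maris → Sutton → Vale = 99; combined 131.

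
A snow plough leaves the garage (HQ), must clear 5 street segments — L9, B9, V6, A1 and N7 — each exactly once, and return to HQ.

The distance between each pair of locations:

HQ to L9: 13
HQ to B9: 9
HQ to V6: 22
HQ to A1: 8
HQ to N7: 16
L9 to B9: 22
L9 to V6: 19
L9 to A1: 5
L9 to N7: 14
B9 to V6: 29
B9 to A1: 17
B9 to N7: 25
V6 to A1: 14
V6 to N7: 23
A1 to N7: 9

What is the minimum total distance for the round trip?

87 — the shortest possible round trip.

There are 60 distinct closed tours to check (reversals are equivalent).
HQ→L9→B9→V6→A1→N7→HQ: 13+22+29+14+9+16 = 103
HQ→L9→B9→V6→N7→A1→HQ: 13+22+29+23+9+8 = 104
HQ→L9→B9→A1→V6→N7→HQ: 13+22+17+14+23+16 = 105
HQ→L9→B9→A1→N7→V6→HQ: 13+22+17+9+23+22 = 106
HQ→L9→B9→N7→V6→A1→HQ: 13+22+25+23+14+8 = 105
HQ→L9→B9→N7→A1→V6→HQ: 13+22+25+9+14+22 = 105
HQ→L9→V6→B9→A1→N7→HQ: 13+19+29+17+9+16 = 103
HQ→L9→V6→B9→N7→A1→HQ: 13+19+29+25+9+8 = 103
HQ→L9→V6→A1→B9→N7→HQ: 13+19+14+17+25+16 = 104
HQ→L9→V6→A1→N7→B9→HQ: 13+19+14+9+25+9 = 89
HQ→L9→V6→N7→B9→A1→HQ: 13+19+23+25+17+8 = 105
HQ→L9→V6→N7→A1→B9→HQ: 13+19+23+9+17+9 = 90
HQ→L9→A1→B9→V6→N7→HQ: 13+5+17+29+23+16 = 103
HQ→L9→A1→B9→N7→V6→HQ: 13+5+17+25+23+22 = 105
… (46 more)
HQ→B9→V6→L9→A1→N7→HQ: 9+29+19+5+9+16 = 87  ← best
The minimum is 87.
One optimal route: HQ → B9 → V6 → L9 → A1 → N7 → HQ (or its reverse).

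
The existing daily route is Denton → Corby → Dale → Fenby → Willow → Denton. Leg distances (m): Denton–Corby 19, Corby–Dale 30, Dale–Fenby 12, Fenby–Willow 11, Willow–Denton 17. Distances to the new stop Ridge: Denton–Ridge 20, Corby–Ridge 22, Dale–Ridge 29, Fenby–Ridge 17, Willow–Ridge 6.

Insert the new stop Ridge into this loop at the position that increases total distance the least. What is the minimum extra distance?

Minimum extra distance: 9 m, inserting Ridge between Willow and Denton.

Insertion cost between consecutive stops i–j is d(i,Ridge) + d(Ridge,j) − d(i,j):
  between Denton and Corby: 20 + 22 − 19 = 23
  between Corby and Dale: 22 + 29 − 30 = 21
  between Dale and Fenby: 29 + 17 − 12 = 34
  between Fenby and Willow: 17 + 6 − 11 = 12
  between Willow and Denton: 6 + 20 − 17 = 9
Cheapest insertion is between Willow and Denton, adding 9.
New total = 89 + 9 = 98.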